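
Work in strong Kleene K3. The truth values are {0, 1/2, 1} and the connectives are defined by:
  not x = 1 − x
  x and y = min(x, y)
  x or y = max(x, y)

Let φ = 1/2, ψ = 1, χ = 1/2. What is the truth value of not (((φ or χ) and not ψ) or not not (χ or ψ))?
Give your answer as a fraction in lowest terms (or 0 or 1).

0

φ or χ = 1/2 or 1/2 = 1/2
not ψ = not 1 = 0
(φ or χ) and not ψ = 1/2 and 0 = 0
χ or ψ = 1/2 or 1 = 1
not (χ or ψ) = not 1 = 0
not not (χ or ψ) = not 0 = 1
((φ or χ) and not ψ) or not not (χ or ψ) = 0 or 1 = 1
not (((φ or χ) and not ψ) or not not (χ or ψ)) = not 1 = 0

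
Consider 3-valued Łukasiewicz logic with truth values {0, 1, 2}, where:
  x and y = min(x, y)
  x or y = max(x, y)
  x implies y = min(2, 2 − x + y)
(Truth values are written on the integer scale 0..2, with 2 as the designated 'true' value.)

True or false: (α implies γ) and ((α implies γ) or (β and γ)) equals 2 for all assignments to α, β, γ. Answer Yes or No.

No

Counterexample: take α = 1, β = 0, γ = 0.
α implies γ = 1 implies 0 = 1
β and γ = 0 and 0 = 0
(α implies γ) or (β and γ) = 1 or 0 = 1
(α implies γ) and ((α implies γ) or (β and γ)) = 1 and 1 = 1
This gives 1 ≠ 2.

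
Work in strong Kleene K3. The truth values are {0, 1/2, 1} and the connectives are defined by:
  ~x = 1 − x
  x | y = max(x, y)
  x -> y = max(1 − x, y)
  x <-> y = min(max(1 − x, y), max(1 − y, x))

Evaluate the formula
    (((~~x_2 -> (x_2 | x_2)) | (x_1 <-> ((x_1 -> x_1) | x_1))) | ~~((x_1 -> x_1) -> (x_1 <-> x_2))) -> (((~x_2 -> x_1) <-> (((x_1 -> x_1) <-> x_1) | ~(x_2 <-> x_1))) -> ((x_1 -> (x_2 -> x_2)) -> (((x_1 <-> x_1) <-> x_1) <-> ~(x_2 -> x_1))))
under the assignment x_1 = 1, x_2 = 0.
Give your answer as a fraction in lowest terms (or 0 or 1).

~x_2 = ~0 = 1
~~x_2 = ~1 = 0
x_2 | x_2 = 0 | 0 = 0
~~x_2 -> (x_2 | x_2) = 0 -> 0 = 1
x_1 -> x_1 = 1 -> 1 = 1
(x_1 -> x_1) | x_1 = 1 | 1 = 1
x_1 <-> ((x_1 -> x_1) | x_1) = 1 <-> 1 = 1
(~~x_2 -> (x_2 | x_2)) | (x_1 <-> ((x_1 -> x_1) | x_1)) = 1 | 1 = 1
x_1 -> x_1 = 1 -> 1 = 1
x_1 <-> x_2 = 1 <-> 0 = 0
(x_1 -> x_1) -> (x_1 <-> x_2) = 1 -> 0 = 0
~((x_1 -> x_1) -> (x_1 <-> x_2)) = ~0 = 1
~~((x_1 -> x_1) -> (x_1 <-> x_2)) = ~1 = 0
((~~x_2 -> (x_2 | x_2)) | (x_1 <-> ((x_1 -> x_1) | x_1))) | ~~((x_1 -> x_1) -> (x_1 <-> x_2)) = 1 | 0 = 1
~x_2 = ~0 = 1
~x_2 -> x_1 = 1 -> 1 = 1
x_1 -> x_1 = 1 -> 1 = 1
(x_1 -> x_1) <-> x_1 = 1 <-> 1 = 1
x_2 <-> x_1 = 0 <-> 1 = 0
~(x_2 <-> x_1) = ~0 = 1
((x_1 -> x_1) <-> x_1) | ~(x_2 <-> x_1) = 1 | 1 = 1
(~x_2 -> x_1) <-> (((x_1 -> x_1) <-> x_1) | ~(x_2 <-> x_1)) = 1 <-> 1 = 1
x_2 -> x_2 = 0 -> 0 = 1
x_1 -> (x_2 -> x_2) = 1 -> 1 = 1
x_1 <-> x_1 = 1 <-> 1 = 1
(x_1 <-> x_1) <-> x_1 = 1 <-> 1 = 1
x_2 -> x_1 = 0 -> 1 = 1
~(x_2 -> x_1) = ~1 = 0
((x_1 <-> x_1) <-> x_1) <-> ~(x_2 -> x_1) = 1 <-> 0 = 0
(x_1 -> (x_2 -> x_2)) -> (((x_1 <-> x_1) <-> x_1) <-> ~(x_2 -> x_1)) = 1 -> 0 = 0
((~x_2 -> x_1) <-> (((x_1 -> x_1) <-> x_1) | ~(x_2 <-> x_1))) -> ((x_1 -> (x_2 -> x_2)) -> (((x_1 <-> x_1) <-> x_1) <-> ~(x_2 -> x_1))) = 1 -> 0 = 0
(((~~x_2 -> (x_2 | x_2)) | (x_1 <-> ((x_1 -> x_1) | x_1))) | ~~((x_1 -> x_1) -> (x_1 <-> x_2))) -> (((~x_2 -> x_1) <-> (((x_1 -> x_1) <-> x_1) | ~(x_2 <-> x_1))) -> ((x_1 -> (x_2 -> x_2)) -> (((x_1 <-> x_1) <-> x_1) <-> ~(x_2 -> x_1)))) = 1 -> 0 = 0

0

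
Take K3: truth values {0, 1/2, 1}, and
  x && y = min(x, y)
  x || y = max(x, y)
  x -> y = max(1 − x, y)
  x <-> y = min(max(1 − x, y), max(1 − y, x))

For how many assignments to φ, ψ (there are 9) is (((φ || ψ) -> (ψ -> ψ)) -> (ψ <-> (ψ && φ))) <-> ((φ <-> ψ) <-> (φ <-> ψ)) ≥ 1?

φ = 0, ψ = 0 ↦ 1  ≥
φ = 0, ψ = 1/2 ↦ 1/2  <
φ = 0, ψ = 1 ↦ 0  <
φ = 1/2, ψ = 0 ↦ 1/2  <
φ = 1/2, ψ = 1/2 ↦ 1/2  <
φ = 1/2, ψ = 1 ↦ 1/2  <
φ = 1, ψ = 0 ↦ 1  ≥
φ = 1, ψ = 1/2 ↦ 1/2  <
φ = 1, ψ = 1 ↦ 1  ≥
So 3 of the 9 assignments meet the threshold.

3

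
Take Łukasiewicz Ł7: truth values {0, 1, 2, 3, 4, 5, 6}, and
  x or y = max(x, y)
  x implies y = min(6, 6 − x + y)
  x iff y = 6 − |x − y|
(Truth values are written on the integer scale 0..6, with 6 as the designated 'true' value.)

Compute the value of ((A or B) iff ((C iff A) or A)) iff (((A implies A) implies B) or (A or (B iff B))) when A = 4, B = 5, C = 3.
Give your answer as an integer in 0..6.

6

A or B = 4 or 5 = 5
C iff A = 3 iff 4 = 5
(C iff A) or A = 5 or 4 = 5
(A or B) iff ((C iff A) or A) = 5 iff 5 = 6
A implies A = 4 implies 4 = 6
(A implies A) implies B = 6 implies 5 = 5
B iff B = 5 iff 5 = 6
A or (B iff B) = 4 or 6 = 6
((A implies A) implies B) or (A or (B iff B)) = 5 or 6 = 6
((A or B) iff ((C iff A) or A)) iff (((A implies A) implies B) or (A or (B iff B))) = 6 iff 6 = 6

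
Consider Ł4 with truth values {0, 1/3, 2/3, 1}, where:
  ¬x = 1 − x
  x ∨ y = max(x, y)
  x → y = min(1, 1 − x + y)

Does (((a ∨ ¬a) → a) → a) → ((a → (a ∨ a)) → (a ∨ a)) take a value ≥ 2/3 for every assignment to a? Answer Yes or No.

Counterexample: take a = 0.
¬a = ¬0 = 1
a ∨ ¬a = 0 ∨ 1 = 1
(a ∨ ¬a) → a = 1 → 0 = 0
((a ∨ ¬a) → a) → a = 0 → 0 = 1
a ∨ a = 0 ∨ 0 = 0
a → (a ∨ a) = 0 → 0 = 1
a ∨ a = 0 ∨ 0 = 0
(a → (a ∨ a)) → (a ∨ a) = 1 → 0 = 0
(((a ∨ ¬a) → a) → a) → ((a → (a ∨ a)) → (a ∨ a)) = 1 → 0 = 0
This gives 0, which is below 2/3.

No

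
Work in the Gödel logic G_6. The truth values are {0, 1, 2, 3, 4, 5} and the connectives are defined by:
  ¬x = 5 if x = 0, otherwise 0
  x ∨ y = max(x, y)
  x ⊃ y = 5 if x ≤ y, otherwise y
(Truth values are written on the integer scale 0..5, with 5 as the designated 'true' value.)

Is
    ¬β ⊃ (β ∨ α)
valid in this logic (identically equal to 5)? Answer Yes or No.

No

Counterexample: take α = 0, β = 0.
¬β = ¬0 = 5
β ∨ α = 0 ∨ 0 = 0
¬β ⊃ (β ∨ α) = 5 ⊃ 0 = 0
This gives 0 ≠ 5.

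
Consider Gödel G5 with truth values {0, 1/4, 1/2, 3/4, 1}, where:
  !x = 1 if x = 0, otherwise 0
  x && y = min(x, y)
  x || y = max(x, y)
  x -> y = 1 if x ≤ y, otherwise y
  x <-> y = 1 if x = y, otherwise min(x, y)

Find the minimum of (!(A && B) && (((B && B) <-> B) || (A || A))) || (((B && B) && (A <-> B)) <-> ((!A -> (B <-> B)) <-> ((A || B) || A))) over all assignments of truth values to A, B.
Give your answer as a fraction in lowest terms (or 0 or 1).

Take A = 1/4, B = 1/2:
A && B = 1/4 && 1/2 = 1/4
!(A && B) = !1/4 = 0
B && B = 1/2 && 1/2 = 1/2
(B && B) <-> B = 1/2 <-> 1/2 = 1
A || A = 1/4 || 1/4 = 1/4
((B && B) <-> B) || (A || A) = 1 || 1/4 = 1
!(A && B) && (((B && B) <-> B) || (A || A)) = 0 && 1 = 0
B && B = 1/2 && 1/2 = 1/2
A <-> B = 1/4 <-> 1/2 = 1/4
(B && B) && (A <-> B) = 1/2 && 1/4 = 1/4
!A = !1/4 = 0
B <-> B = 1/2 <-> 1/2 = 1
!A -> (B <-> B) = 0 -> 1 = 1
A || B = 1/4 || 1/2 = 1/2
(A || B) || A = 1/2 || 1/4 = 1/2
(!A -> (B <-> B)) <-> ((A || B) || A) = 1 <-> 1/2 = 1/2
((B && B) && (A <-> B)) <-> ((!A -> (B <-> B)) <-> ((A || B) || A)) = 1/4 <-> 1/2 = 1/4
(!(A && B) && (((B && B) <-> B) || (A || A))) || (((B && B) && (A <-> B)) <-> ((!A -> (B <-> B)) <-> ((A || B) || A))) = 0 || 1/4 = 1/4
No assignment yields a value below 1/4, so this is the minimum.

1/4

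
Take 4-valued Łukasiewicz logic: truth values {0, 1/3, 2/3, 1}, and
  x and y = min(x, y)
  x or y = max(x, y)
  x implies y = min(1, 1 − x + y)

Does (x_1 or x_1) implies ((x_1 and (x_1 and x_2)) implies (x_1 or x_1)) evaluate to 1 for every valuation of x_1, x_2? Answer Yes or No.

x_1 = 0, x_2 = 0 ↦ 1
x_1 = 0, x_2 = 1/3 ↦ 1
x_1 = 0, x_2 = 2/3 ↦ 1
x_1 = 0, x_2 = 1 ↦ 1
x_1 = 1/3, x_2 = 0 ↦ 1
x_1 = 1/3, x_2 = 1/3 ↦ 1
x_1 = 1/3, x_2 = 2/3 ↦ 1
x_1 = 1/3, x_2 = 1 ↦ 1
x_1 = 2/3, x_2 = 0 ↦ 1
x_1 = 2/3, x_2 = 1/3 ↦ 1
x_1 = 2/3, x_2 = 2/3 ↦ 1
x_1 = 2/3, x_2 = 1 ↦ 1
x_1 = 1, x_2 = 0 ↦ 1
x_1 = 1, x_2 = 1/3 ↦ 1
x_1 = 1, x_2 = 2/3 ↦ 1
x_1 = 1, x_2 = 1 ↦ 1
Every assignment gives a value ≥ 1.

Yes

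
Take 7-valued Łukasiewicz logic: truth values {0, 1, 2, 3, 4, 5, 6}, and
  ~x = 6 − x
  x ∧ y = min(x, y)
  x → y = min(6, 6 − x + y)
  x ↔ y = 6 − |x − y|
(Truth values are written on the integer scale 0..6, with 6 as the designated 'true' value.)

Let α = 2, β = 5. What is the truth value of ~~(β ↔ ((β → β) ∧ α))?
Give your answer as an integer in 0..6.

β → β = 5 → 5 = 6
(β → β) ∧ α = 6 ∧ 2 = 2
β ↔ ((β → β) ∧ α) = 5 ↔ 2 = 3
~(β ↔ ((β → β) ∧ α)) = ~3 = 3
~~(β ↔ ((β → β) ∧ α)) = ~3 = 3

3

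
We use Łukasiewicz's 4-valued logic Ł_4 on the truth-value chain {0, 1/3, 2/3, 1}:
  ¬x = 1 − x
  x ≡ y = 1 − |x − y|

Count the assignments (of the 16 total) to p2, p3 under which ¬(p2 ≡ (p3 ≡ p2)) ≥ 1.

2

p2 = 0, p3 = 0 ↦ 1  ≥
p2 = 0, p3 = 1/3 ↦ 2/3  <
p2 = 0, p3 = 2/3 ↦ 1/3  <
p2 = 0, p3 = 1 ↦ 0  <
p2 = 1/3, p3 = 0 ↦ 1/3  <
p2 = 1/3, p3 = 1/3 ↦ 2/3  <
p2 = 1/3, p3 = 2/3 ↦ 1/3  <
p2 = 1/3, p3 = 1 ↦ 0  <
p2 = 2/3, p3 = 0 ↦ 1/3  <
p2 = 2/3, p3 = 1/3 ↦ 0  <
p2 = 2/3, p3 = 2/3 ↦ 1/3  <
p2 = 2/3, p3 = 1 ↦ 0  <
p2 = 1, p3 = 0 ↦ 1  ≥
p2 = 1, p3 = 1/3 ↦ 2/3  <
p2 = 1, p3 = 2/3 ↦ 1/3  <
p2 = 1, p3 = 1 ↦ 0  <
So 2 of the 16 assignments meet the threshold.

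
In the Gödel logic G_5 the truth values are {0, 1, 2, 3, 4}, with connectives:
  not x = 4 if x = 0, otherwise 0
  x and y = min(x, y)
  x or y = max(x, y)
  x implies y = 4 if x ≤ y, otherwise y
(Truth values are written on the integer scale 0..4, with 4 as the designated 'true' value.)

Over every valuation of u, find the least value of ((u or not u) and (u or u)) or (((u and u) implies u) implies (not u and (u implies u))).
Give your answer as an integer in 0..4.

Take u = 1:
not u = not 1 = 0
u or not u = 1 or 0 = 1
u or u = 1 or 1 = 1
(u or not u) and (u or u) = 1 and 1 = 1
u and u = 1 and 1 = 1
(u and u) implies u = 1 implies 1 = 4
not u = not 1 = 0
u implies u = 1 implies 1 = 4
not u and (u implies u) = 0 and 4 = 0
((u and u) implies u) implies (not u and (u implies u)) = 4 implies 0 = 0
((u or not u) and (u or u)) or (((u and u) implies u) implies (not u and (u implies u))) = 1 or 0 = 1
No assignment yields a value below 1, so this is the minimum.

1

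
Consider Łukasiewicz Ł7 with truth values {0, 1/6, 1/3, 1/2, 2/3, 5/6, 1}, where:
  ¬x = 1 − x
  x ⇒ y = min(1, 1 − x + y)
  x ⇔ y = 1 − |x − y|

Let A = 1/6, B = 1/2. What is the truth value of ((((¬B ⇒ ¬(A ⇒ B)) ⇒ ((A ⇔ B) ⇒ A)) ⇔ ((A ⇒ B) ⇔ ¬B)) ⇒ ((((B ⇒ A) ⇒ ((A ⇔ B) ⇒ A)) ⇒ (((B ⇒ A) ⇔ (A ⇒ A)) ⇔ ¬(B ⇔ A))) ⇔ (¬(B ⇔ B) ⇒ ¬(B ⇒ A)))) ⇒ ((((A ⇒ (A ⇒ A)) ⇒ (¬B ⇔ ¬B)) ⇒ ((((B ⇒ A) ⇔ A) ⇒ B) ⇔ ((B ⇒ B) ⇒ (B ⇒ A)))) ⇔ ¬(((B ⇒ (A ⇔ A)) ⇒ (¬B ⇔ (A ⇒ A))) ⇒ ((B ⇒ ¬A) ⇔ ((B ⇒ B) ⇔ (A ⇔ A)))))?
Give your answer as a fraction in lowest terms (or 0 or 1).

¬B = ¬1/2 = 1/2
A ⇒ B = 1/6 ⇒ 1/2 = 1
¬(A ⇒ B) = ¬1 = 0
¬B ⇒ ¬(A ⇒ B) = 1/2 ⇒ 0 = 1/2
A ⇔ B = 1/6 ⇔ 1/2 = 2/3
(A ⇔ B) ⇒ A = 2/3 ⇒ 1/6 = 1/2
(¬B ⇒ ¬(A ⇒ B)) ⇒ ((A ⇔ B) ⇒ A) = 1/2 ⇒ 1/2 = 1
A ⇒ B = 1/6 ⇒ 1/2 = 1
¬B = ¬1/2 = 1/2
(A ⇒ B) ⇔ ¬B = 1 ⇔ 1/2 = 1/2
((¬B ⇒ ¬(A ⇒ B)) ⇒ ((A ⇔ B) ⇒ A)) ⇔ ((A ⇒ B) ⇔ ¬B) = 1 ⇔ 1/2 = 1/2
B ⇒ A = 1/2 ⇒ 1/6 = 2/3
A ⇔ B = 1/6 ⇔ 1/2 = 2/3
(A ⇔ B) ⇒ A = 2/3 ⇒ 1/6 = 1/2
(B ⇒ A) ⇒ ((A ⇔ B) ⇒ A) = 2/3 ⇒ 1/2 = 5/6
B ⇒ A = 1/2 ⇒ 1/6 = 2/3
A ⇒ A = 1/6 ⇒ 1/6 = 1
(B ⇒ A) ⇔ (A ⇒ A) = 2/3 ⇔ 1 = 2/3
B ⇔ A = 1/2 ⇔ 1/6 = 2/3
¬(B ⇔ A) = ¬2/3 = 1/3
((B ⇒ A) ⇔ (A ⇒ A)) ⇔ ¬(B ⇔ A) = 2/3 ⇔ 1/3 = 2/3
((B ⇒ A) ⇒ ((A ⇔ B) ⇒ A)) ⇒ (((B ⇒ A) ⇔ (A ⇒ A)) ⇔ ¬(B ⇔ A)) = 5/6 ⇒ 2/3 = 5/6
B ⇔ B = 1/2 ⇔ 1/2 = 1
¬(B ⇔ B) = ¬1 = 0
B ⇒ A = 1/2 ⇒ 1/6 = 2/3
¬(B ⇒ A) = ¬2/3 = 1/3
¬(B ⇔ B) ⇒ ¬(B ⇒ A) = 0 ⇒ 1/3 = 1
(((B ⇒ A) ⇒ ((A ⇔ B) ⇒ A)) ⇒ (((B ⇒ A) ⇔ (A ⇒ A)) ⇔ ¬(B ⇔ A))) ⇔ (¬(B ⇔ B) ⇒ ¬(B ⇒ A)) = 5/6 ⇔ 1 = 5/6
(((¬B ⇒ ¬(A ⇒ B)) ⇒ ((A ⇔ B) ⇒ A)) ⇔ ((A ⇒ B) ⇔ ¬B)) ⇒ ((((B ⇒ A) ⇒ ((A ⇔ B) ⇒ A)) ⇒ (((B ⇒ A) ⇔ (A ⇒ A)) ⇔ ¬(B ⇔ A))) ⇔ (¬(B ⇔ B) ⇒ ¬(B ⇒ A))) = 1/2 ⇒ 5/6 = 1
A ⇒ A = 1/6 ⇒ 1/6 = 1
A ⇒ (A ⇒ A) = 1/6 ⇒ 1 = 1
¬B = ¬1/2 = 1/2
¬B = ¬1/2 = 1/2
¬B ⇔ ¬B = 1/2 ⇔ 1/2 = 1
(A ⇒ (A ⇒ A)) ⇒ (¬B ⇔ ¬B) = 1 ⇒ 1 = 1
B ⇒ A = 1/2 ⇒ 1/6 = 2/3
(B ⇒ A) ⇔ A = 2/3 ⇔ 1/6 = 1/2
((B ⇒ A) ⇔ A) ⇒ B = 1/2 ⇒ 1/2 = 1
B ⇒ B = 1/2 ⇒ 1/2 = 1
B ⇒ A = 1/2 ⇒ 1/6 = 2/3
(B ⇒ B) ⇒ (B ⇒ A) = 1 ⇒ 2/3 = 2/3
(((B ⇒ A) ⇔ A) ⇒ B) ⇔ ((B ⇒ B) ⇒ (B ⇒ A)) = 1 ⇔ 2/3 = 2/3
((A ⇒ (A ⇒ A)) ⇒ (¬B ⇔ ¬B)) ⇒ ((((B ⇒ A) ⇔ A) ⇒ B) ⇔ ((B ⇒ B) ⇒ (B ⇒ A))) = 1 ⇒ 2/3 = 2/3
A ⇔ A = 1/6 ⇔ 1/6 = 1
B ⇒ (A ⇔ A) = 1/2 ⇒ 1 = 1
¬B = ¬1/2 = 1/2
A ⇒ A = 1/6 ⇒ 1/6 = 1
¬B ⇔ (A ⇒ A) = 1/2 ⇔ 1 = 1/2
(B ⇒ (A ⇔ A)) ⇒ (¬B ⇔ (A ⇒ A)) = 1 ⇒ 1/2 = 1/2
¬A = ¬1/6 = 5/6
B ⇒ ¬A = 1/2 ⇒ 5/6 = 1
B ⇒ B = 1/2 ⇒ 1/2 = 1
A ⇔ A = 1/6 ⇔ 1/6 = 1
(B ⇒ B) ⇔ (A ⇔ A) = 1 ⇔ 1 = 1
(B ⇒ ¬A) ⇔ ((B ⇒ B) ⇔ (A ⇔ A)) = 1 ⇔ 1 = 1
((B ⇒ (A ⇔ A)) ⇒ (¬B ⇔ (A ⇒ A))) ⇒ ((B ⇒ ¬A) ⇔ ((B ⇒ B) ⇔ (A ⇔ A))) = 1/2 ⇒ 1 = 1
¬(((B ⇒ (A ⇔ A)) ⇒ (¬B ⇔ (A ⇒ A))) ⇒ ((B ⇒ ¬A) ⇔ ((B ⇒ B) ⇔ (A ⇔ A)))) = ¬1 = 0
(((A ⇒ (A ⇒ A)) ⇒ (¬B ⇔ ¬B)) ⇒ ((((B ⇒ A) ⇔ A) ⇒ B) ⇔ ((B ⇒ B) ⇒ (B ⇒ A)))) ⇔ ¬(((B ⇒ (A ⇔ A)) ⇒ (¬B ⇔ (A ⇒ A))) ⇒ ((B ⇒ ¬A) ⇔ ((B ⇒ B) ⇔ (A ⇔ A)))) = 2/3 ⇔ 0 = 1/3
((((¬B ⇒ ¬(A ⇒ B)) ⇒ ((A ⇔ B) ⇒ A)) ⇔ ((A ⇒ B) ⇔ ¬B)) ⇒ ((((B ⇒ A) ⇒ ((A ⇔ B) ⇒ A)) ⇒ (((B ⇒ A) ⇔ (A ⇒ A)) ⇔ ¬(B ⇔ A))) ⇔ (¬(B ⇔ B) ⇒ ¬(B ⇒ A)))) ⇒ ((((A ⇒ (A ⇒ A)) ⇒ (¬B ⇔ ¬B)) ⇒ ((((B ⇒ A) ⇔ A) ⇒ B) ⇔ ((B ⇒ B) ⇒ (B ⇒ A)))) ⇔ ¬(((B ⇒ (A ⇔ A)) ⇒ (¬B ⇔ (A ⇒ A))) ⇒ ((B ⇒ ¬A) ⇔ ((B ⇒ B) ⇔ (A ⇔ A))))) = 1 ⇒ 1/3 = 1/3

1/3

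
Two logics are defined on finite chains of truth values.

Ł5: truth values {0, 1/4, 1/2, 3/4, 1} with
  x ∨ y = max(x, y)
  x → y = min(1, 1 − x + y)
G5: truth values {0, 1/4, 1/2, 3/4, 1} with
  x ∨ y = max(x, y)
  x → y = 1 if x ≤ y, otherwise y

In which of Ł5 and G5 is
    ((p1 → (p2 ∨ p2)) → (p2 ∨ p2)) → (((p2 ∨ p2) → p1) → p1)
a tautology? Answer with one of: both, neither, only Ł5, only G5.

only Ł5

In Ł5: every assignment gives 1 — tautology.
In G5: at p1 = 1/4, p2 = 0 the value is 1/4 — not a tautology.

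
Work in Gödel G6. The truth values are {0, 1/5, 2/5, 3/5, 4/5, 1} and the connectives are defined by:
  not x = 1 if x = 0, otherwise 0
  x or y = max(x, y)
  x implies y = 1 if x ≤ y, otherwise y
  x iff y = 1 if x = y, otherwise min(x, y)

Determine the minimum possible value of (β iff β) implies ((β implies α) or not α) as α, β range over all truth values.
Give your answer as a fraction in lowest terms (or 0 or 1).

Take α = 1/5, β = 2/5:
β iff β = 2/5 iff 2/5 = 1
β implies α = 2/5 implies 1/5 = 1/5
not α = not 1/5 = 0
(β implies α) or not α = 1/5 or 0 = 1/5
(β iff β) implies ((β implies α) or not α) = 1 implies 1/5 = 1/5
No assignment yields a value below 1/5, so this is the minimum.

1/5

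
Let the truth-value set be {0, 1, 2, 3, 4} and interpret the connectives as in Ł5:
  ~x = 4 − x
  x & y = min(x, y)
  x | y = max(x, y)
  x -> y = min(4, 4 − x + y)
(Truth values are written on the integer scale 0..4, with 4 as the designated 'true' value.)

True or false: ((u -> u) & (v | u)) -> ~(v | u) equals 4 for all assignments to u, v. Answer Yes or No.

No

Counterexample: take u = 0, v = 3.
u -> u = 0 -> 0 = 4
v | u = 3 | 0 = 3
(u -> u) & (v | u) = 4 & 3 = 3
~(v | u) = ~3 = 1
((u -> u) & (v | u)) -> ~(v | u) = 3 -> 1 = 2
This gives 2 ≠ 4.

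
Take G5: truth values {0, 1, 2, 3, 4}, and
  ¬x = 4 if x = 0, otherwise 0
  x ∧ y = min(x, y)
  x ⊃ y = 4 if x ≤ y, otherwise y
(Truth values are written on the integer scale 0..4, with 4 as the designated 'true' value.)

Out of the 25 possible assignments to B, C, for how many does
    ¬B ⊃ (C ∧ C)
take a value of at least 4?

21

value 4: 21 assignments (counts)
value 3: 1 assignment
value 2: 1 assignment
value 1: 1 assignment
value 0: 1 assignment
So 21 of the 25 assignments meet the threshold.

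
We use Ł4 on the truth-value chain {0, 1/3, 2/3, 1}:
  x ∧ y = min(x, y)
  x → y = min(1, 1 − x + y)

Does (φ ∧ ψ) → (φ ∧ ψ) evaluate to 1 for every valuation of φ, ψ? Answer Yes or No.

φ = 0, ψ = 0 ↦ 1
φ = 0, ψ = 1/3 ↦ 1
φ = 0, ψ = 2/3 ↦ 1
φ = 0, ψ = 1 ↦ 1
φ = 1/3, ψ = 0 ↦ 1
φ = 1/3, ψ = 1/3 ↦ 1
φ = 1/3, ψ = 2/3 ↦ 1
φ = 1/3, ψ = 1 ↦ 1
φ = 2/3, ψ = 0 ↦ 1
φ = 2/3, ψ = 1/3 ↦ 1
φ = 2/3, ψ = 2/3 ↦ 1
φ = 2/3, ψ = 1 ↦ 1
φ = 1, ψ = 0 ↦ 1
φ = 1, ψ = 1/3 ↦ 1
φ = 1, ψ = 2/3 ↦ 1
φ = 1, ψ = 1 ↦ 1
Every assignment gives a value ≥ 1.

Yes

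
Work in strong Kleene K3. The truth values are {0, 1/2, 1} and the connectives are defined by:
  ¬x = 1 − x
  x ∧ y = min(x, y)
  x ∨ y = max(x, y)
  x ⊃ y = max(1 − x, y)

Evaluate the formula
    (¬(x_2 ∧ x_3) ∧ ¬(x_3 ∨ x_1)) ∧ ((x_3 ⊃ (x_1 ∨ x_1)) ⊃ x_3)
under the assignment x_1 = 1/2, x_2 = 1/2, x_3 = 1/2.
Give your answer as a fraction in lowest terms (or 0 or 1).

x_2 ∧ x_3 = 1/2 ∧ 1/2 = 1/2
¬(x_2 ∧ x_3) = ¬1/2 = 1/2
x_3 ∨ x_1 = 1/2 ∨ 1/2 = 1/2
¬(x_3 ∨ x_1) = ¬1/2 = 1/2
¬(x_2 ∧ x_3) ∧ ¬(x_3 ∨ x_1) = 1/2 ∧ 1/2 = 1/2
x_1 ∨ x_1 = 1/2 ∨ 1/2 = 1/2
x_3 ⊃ (x_1 ∨ x_1) = 1/2 ⊃ 1/2 = 1/2
(x_3 ⊃ (x_1 ∨ x_1)) ⊃ x_3 = 1/2 ⊃ 1/2 = 1/2
(¬(x_2 ∧ x_3) ∧ ¬(x_3 ∨ x_1)) ∧ ((x_3 ⊃ (x_1 ∨ x_1)) ⊃ x_3) = 1/2 ∧ 1/2 = 1/2

1/2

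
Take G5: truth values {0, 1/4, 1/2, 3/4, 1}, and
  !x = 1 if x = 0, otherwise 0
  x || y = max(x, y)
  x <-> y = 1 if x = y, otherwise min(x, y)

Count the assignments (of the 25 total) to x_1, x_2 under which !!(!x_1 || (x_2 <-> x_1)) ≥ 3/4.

21

value 1: 21 assignments (counts)
value 0: 4 assignments
So 21 of the 25 assignments meet the threshold.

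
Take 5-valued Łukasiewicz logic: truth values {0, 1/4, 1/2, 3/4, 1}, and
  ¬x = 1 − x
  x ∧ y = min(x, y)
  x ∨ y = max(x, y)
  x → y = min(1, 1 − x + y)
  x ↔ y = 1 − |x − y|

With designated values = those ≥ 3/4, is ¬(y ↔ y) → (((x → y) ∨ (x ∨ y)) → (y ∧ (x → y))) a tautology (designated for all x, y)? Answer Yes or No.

Yes

At x = 3/4, y = 1, for instance:
y ↔ y = 1 ↔ 1 = 1
¬(y ↔ y) = ¬1 = 0
x → y = 3/4 → 1 = 1
x ∨ y = 3/4 ∨ 1 = 1
(x → y) ∨ (x ∨ y) = 1 ∨ 1 = 1
x → y = 3/4 → 1 = 1
y ∧ (x → y) = 1 ∧ 1 = 1
((x → y) ∨ (x ∨ y)) → (y ∧ (x → y)) = 1 → 1 = 1
¬(y ↔ y) → (((x → y) ∨ (x ∨ y)) → (y ∧ (x → y))) = 0 → 1 = 1
and checking the remaining 24 assignments likewise gives ≥ 3/4 in every case.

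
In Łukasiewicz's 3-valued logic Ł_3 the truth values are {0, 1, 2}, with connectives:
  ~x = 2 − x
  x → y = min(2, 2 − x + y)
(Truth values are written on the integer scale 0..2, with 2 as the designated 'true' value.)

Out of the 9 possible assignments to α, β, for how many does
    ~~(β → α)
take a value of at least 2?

6

α = 0, β = 0 ↦ 2  ≥
α = 0, β = 1 ↦ 1  <
α = 0, β = 2 ↦ 0  <
α = 1, β = 0 ↦ 2  ≥
α = 1, β = 1 ↦ 2  ≥
α = 1, β = 2 ↦ 1  <
α = 2, β = 0 ↦ 2  ≥
α = 2, β = 1 ↦ 2  ≥
α = 2, β = 2 ↦ 2  ≥
So 6 of the 9 assignments meet the threshold.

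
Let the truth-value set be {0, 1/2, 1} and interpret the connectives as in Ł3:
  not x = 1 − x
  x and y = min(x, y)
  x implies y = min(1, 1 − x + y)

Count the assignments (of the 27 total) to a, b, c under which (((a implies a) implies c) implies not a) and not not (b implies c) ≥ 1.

value 1: 10 assignments (counts)
value 1/2: 11 assignments
value 0: 6 assignments
So 10 of the 27 assignments meet the threshold.

10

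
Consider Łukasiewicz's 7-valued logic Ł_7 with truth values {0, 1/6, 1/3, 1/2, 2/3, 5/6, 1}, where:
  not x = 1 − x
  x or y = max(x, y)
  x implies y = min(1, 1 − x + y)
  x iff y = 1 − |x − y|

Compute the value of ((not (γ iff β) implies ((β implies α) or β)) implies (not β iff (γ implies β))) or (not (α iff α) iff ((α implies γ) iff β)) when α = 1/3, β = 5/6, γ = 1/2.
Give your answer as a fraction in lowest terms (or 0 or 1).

1/6

γ iff β = 1/2 iff 5/6 = 2/3
not (γ iff β) = not 2/3 = 1/3
β implies α = 5/6 implies 1/3 = 1/2
(β implies α) or β = 1/2 or 5/6 = 5/6
not (γ iff β) implies ((β implies α) or β) = 1/3 implies 5/6 = 1
not β = not 5/6 = 1/6
γ implies β = 1/2 implies 5/6 = 1
not β iff (γ implies β) = 1/6 iff 1 = 1/6
(not (γ iff β) implies ((β implies α) or β)) implies (not β iff (γ implies β)) = 1 implies 1/6 = 1/6
α iff α = 1/3 iff 1/3 = 1
not (α iff α) = not 1 = 0
α implies γ = 1/3 implies 1/2 = 1
(α implies γ) iff β = 1 iff 5/6 = 5/6
not (α iff α) iff ((α implies γ) iff β) = 0 iff 5/6 = 1/6
((not (γ iff β) implies ((β implies α) or β)) implies (not β iff (γ implies β))) or (not (α iff α) iff ((α implies γ) iff β)) = 1/6 or 1/6 = 1/6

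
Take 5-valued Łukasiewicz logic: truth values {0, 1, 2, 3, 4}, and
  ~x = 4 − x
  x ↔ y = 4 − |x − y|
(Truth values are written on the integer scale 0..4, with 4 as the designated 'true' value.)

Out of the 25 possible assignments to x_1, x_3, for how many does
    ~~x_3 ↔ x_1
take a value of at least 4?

value 4: 5 assignments (counts)
value 3: 8 assignments
value 2: 6 assignments
value 1: 4 assignments
value 0: 2 assignments
So 5 of the 25 assignments meet the threshold.

5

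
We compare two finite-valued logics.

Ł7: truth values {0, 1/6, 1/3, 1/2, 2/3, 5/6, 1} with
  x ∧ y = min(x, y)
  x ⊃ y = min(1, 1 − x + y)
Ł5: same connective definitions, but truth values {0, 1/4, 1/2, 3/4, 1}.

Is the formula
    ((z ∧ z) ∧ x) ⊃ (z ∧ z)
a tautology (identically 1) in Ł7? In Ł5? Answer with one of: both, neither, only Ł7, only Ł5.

In Ł7: every assignment gives 1 — tautology.
In Ł5: every assignment gives 1 — tautology.

both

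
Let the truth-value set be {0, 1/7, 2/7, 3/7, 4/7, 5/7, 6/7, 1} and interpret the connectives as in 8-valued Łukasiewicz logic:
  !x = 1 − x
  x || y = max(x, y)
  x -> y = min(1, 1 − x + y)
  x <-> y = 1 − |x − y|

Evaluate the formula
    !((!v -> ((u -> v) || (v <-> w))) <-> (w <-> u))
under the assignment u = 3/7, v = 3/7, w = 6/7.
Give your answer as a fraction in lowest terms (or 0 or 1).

!v = !3/7 = 4/7
u -> v = 3/7 -> 3/7 = 1
v <-> w = 3/7 <-> 6/7 = 4/7
(u -> v) || (v <-> w) = 1 || 4/7 = 1
!v -> ((u -> v) || (v <-> w)) = 4/7 -> 1 = 1
w <-> u = 6/7 <-> 3/7 = 4/7
(!v -> ((u -> v) || (v <-> w))) <-> (w <-> u) = 1 <-> 4/7 = 4/7
!((!v -> ((u -> v) || (v <-> w))) <-> (w <-> u)) = !4/7 = 3/7

3/7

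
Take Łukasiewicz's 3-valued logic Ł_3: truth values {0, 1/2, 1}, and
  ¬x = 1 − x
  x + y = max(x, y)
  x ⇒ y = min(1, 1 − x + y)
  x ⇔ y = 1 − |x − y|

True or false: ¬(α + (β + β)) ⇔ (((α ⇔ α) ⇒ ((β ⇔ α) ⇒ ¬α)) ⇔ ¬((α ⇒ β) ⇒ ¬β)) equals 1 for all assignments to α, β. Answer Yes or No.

Counterexample: take α = 0, β = 0.
β + β = 0 + 0 = 0
α + (β + β) = 0 + 0 = 0
¬(α + (β + β)) = ¬0 = 1
α ⇔ α = 0 ⇔ 0 = 1
β ⇔ α = 0 ⇔ 0 = 1
¬α = ¬0 = 1
(β ⇔ α) ⇒ ¬α = 1 ⇒ 1 = 1
(α ⇔ α) ⇒ ((β ⇔ α) ⇒ ¬α) = 1 ⇒ 1 = 1
α ⇒ β = 0 ⇒ 0 = 1
¬β = ¬0 = 1
(α ⇒ β) ⇒ ¬β = 1 ⇒ 1 = 1
¬((α ⇒ β) ⇒ ¬β) = ¬1 = 0
((α ⇔ α) ⇒ ((β ⇔ α) ⇒ ¬α)) ⇔ ¬((α ⇒ β) ⇒ ¬β) = 1 ⇔ 0 = 0
¬(α + (β + β)) ⇔ (((α ⇔ α) ⇒ ((β ⇔ α) ⇒ ¬α)) ⇔ ¬((α ⇒ β) ⇒ ¬β)) = 1 ⇔ 0 = 0
This gives 0 ≠ 1.

No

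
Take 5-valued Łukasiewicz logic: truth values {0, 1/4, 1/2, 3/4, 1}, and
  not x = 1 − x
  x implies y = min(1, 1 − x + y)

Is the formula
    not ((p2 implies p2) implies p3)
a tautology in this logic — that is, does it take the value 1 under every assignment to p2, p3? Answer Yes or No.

No

Counterexample: take p2 = 0, p3 = 1/4.
p2 implies p2 = 0 implies 0 = 1
(p2 implies p2) implies p3 = 1 implies 1/4 = 1/4
not ((p2 implies p2) implies p3) = not 1/4 = 3/4
This gives 3/4 ≠ 1.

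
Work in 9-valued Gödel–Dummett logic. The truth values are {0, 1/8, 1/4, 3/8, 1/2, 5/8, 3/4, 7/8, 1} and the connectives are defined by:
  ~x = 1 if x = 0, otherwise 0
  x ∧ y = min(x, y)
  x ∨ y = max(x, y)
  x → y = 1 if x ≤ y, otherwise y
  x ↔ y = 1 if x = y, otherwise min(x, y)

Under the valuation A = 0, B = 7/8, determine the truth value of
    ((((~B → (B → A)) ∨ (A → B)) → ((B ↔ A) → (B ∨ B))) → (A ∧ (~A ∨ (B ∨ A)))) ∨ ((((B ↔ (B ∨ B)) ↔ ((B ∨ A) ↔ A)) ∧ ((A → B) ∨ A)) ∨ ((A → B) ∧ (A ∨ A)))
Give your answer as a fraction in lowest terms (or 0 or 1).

~B = ~7/8 = 0
B → A = 7/8 → 0 = 0
~B → (B → A) = 0 → 0 = 1
A → B = 0 → 7/8 = 1
(~B → (B → A)) ∨ (A → B) = 1 ∨ 1 = 1
B ↔ A = 7/8 ↔ 0 = 0
B ∨ B = 7/8 ∨ 7/8 = 7/8
(B ↔ A) → (B ∨ B) = 0 → 7/8 = 1
((~B → (B → A)) ∨ (A → B)) → ((B ↔ A) → (B ∨ B)) = 1 → 1 = 1
~A = ~0 = 1
B ∨ A = 7/8 ∨ 0 = 7/8
~A ∨ (B ∨ A) = 1 ∨ 7/8 = 1
A ∧ (~A ∨ (B ∨ A)) = 0 ∧ 1 = 0
(((~B → (B → A)) ∨ (A → B)) → ((B ↔ A) → (B ∨ B))) → (A ∧ (~A ∨ (B ∨ A))) = 1 → 0 = 0
B ∨ B = 7/8 ∨ 7/8 = 7/8
B ↔ (B ∨ B) = 7/8 ↔ 7/8 = 1
B ∨ A = 7/8 ∨ 0 = 7/8
(B ∨ A) ↔ A = 7/8 ↔ 0 = 0
(B ↔ (B ∨ B)) ↔ ((B ∨ A) ↔ A) = 1 ↔ 0 = 0
A → B = 0 → 7/8 = 1
(A → B) ∨ A = 1 ∨ 0 = 1
((B ↔ (B ∨ B)) ↔ ((B ∨ A) ↔ A)) ∧ ((A → B) ∨ A) = 0 ∧ 1 = 0
A → B = 0 → 7/8 = 1
A ∨ A = 0 ∨ 0 = 0
(A → B) ∧ (A ∨ A) = 1 ∧ 0 = 0
(((B ↔ (B ∨ B)) ↔ ((B ∨ A) ↔ A)) ∧ ((A → B) ∨ A)) ∨ ((A → B) ∧ (A ∨ A)) = 0 ∨ 0 = 0
((((~B → (B → A)) ∨ (A → B)) → ((B ↔ A) → (B ∨ B))) → (A ∧ (~A ∨ (B ∨ A)))) ∨ ((((B ↔ (B ∨ B)) ↔ ((B ∨ A) ↔ A)) ∧ ((A → B) ∨ A)) ∨ ((A → B) ∧ (A ∨ A))) = 0 ∨ 0 = 0

0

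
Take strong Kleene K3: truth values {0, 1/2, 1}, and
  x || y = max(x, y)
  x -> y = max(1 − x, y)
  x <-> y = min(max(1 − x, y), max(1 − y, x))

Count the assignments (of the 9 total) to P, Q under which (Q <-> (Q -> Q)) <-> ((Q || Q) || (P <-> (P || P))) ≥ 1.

P = 0, Q = 0 ↦ 0  <
P = 0, Q = 1/2 ↦ 1/2  <
P = 0, Q = 1 ↦ 1  ≥
P = 1/2, Q = 0 ↦ 1/2  <
P = 1/2, Q = 1/2 ↦ 1/2  <
P = 1/2, Q = 1 ↦ 1  ≥
P = 1, Q = 0 ↦ 0  <
P = 1, Q = 1/2 ↦ 1/2  <
P = 1, Q = 1 ↦ 1  ≥
So 3 of the 9 assignments meet the threshold.

3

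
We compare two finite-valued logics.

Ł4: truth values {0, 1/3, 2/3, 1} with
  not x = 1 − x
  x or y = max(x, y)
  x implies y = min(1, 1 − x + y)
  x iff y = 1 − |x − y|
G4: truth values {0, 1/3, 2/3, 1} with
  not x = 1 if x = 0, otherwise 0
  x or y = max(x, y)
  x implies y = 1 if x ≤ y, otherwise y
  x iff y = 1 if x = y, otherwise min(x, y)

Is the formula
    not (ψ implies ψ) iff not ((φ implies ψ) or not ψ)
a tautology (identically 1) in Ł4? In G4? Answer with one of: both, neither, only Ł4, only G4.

In Ł4: at φ = 2/3, ψ = 1/3 the value is 2/3 — not a tautology.
In G4: every assignment gives 1 — tautology.

only G4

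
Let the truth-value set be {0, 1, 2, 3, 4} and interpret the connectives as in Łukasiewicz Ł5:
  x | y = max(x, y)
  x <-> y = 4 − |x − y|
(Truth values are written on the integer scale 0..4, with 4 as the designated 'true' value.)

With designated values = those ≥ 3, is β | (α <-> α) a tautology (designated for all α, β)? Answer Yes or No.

Yes

At α = 0, β = 1, for instance:
α <-> α = 0 <-> 0 = 4
β | (α <-> α) = 1 | 4 = 4
and checking the remaining 24 assignments likewise gives ≥ 3 in every case.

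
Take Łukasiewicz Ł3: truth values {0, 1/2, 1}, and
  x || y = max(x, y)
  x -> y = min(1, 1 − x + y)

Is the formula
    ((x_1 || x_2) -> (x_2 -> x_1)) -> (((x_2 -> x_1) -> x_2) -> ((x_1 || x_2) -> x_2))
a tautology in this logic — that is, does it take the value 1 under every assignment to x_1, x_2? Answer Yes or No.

Yes

x_1 = 0, x_2 = 0 ↦ 1
x_1 = 0, x_2 = 1/2 ↦ 1
x_1 = 0, x_2 = 1 ↦ 1
x_1 = 1/2, x_2 = 0 ↦ 1
x_1 = 1/2, x_2 = 1/2 ↦ 1
x_1 = 1/2, x_2 = 1 ↦ 1
x_1 = 1, x_2 = 0 ↦ 1
x_1 = 1, x_2 = 1/2 ↦ 1
x_1 = 1, x_2 = 1 ↦ 1
Every assignment gives a value ≥ 1.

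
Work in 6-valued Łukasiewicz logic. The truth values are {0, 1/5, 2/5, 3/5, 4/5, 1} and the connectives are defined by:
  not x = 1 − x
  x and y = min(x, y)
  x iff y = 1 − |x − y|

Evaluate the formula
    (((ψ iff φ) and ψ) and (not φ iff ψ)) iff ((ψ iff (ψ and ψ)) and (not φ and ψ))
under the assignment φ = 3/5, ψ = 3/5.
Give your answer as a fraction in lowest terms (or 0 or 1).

4/5

ψ iff φ = 3/5 iff 3/5 = 1
(ψ iff φ) and ψ = 1 and 3/5 = 3/5
not φ = not 3/5 = 2/5
not φ iff ψ = 2/5 iff 3/5 = 4/5
((ψ iff φ) and ψ) and (not φ iff ψ) = 3/5 and 4/5 = 3/5
ψ and ψ = 3/5 and 3/5 = 3/5
ψ iff (ψ and ψ) = 3/5 iff 3/5 = 1
not φ = not 3/5 = 2/5
not φ and ψ = 2/5 and 3/5 = 2/5
(ψ iff (ψ and ψ)) and (not φ and ψ) = 1 and 2/5 = 2/5
(((ψ iff φ) and ψ) and (not φ iff ψ)) iff ((ψ iff (ψ and ψ)) and (not φ and ψ)) = 3/5 iff 2/5 = 4/5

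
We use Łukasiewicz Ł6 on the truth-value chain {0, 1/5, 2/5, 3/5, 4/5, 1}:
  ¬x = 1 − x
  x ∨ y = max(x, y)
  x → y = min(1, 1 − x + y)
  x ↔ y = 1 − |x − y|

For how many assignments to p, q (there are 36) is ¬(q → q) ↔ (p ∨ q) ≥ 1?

value 1: 1 assignment (counts)
value 4/5: 3 assignments
value 3/5: 5 assignments
value 2/5: 7 assignments
value 1/5: 9 assignments
value 0: 11 assignments
So 1 of the 36 assignments meets the threshold.

1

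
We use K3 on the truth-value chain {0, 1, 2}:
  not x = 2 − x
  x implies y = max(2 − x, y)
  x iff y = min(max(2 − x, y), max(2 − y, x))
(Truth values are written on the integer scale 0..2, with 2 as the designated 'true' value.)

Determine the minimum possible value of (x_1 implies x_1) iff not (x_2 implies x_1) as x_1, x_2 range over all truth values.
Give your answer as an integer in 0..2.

Take x_1 = 0, x_2 = 0:
x_1 implies x_1 = 0 implies 0 = 2
x_2 implies x_1 = 0 implies 0 = 2
not (x_2 implies x_1) = not 2 = 0
(x_1 implies x_1) iff not (x_2 implies x_1) = 2 iff 0 = 0
No assignment yields a value below 0, so this is the minimum.

0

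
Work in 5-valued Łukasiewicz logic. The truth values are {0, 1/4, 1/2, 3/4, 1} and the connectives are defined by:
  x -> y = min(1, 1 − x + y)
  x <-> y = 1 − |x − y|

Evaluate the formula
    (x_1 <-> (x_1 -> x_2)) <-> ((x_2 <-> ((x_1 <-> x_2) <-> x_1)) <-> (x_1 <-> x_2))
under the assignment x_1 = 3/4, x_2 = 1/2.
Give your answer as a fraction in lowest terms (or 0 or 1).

3/4

x_1 -> x_2 = 3/4 -> 1/2 = 3/4
x_1 <-> (x_1 -> x_2) = 3/4 <-> 3/4 = 1
x_1 <-> x_2 = 3/4 <-> 1/2 = 3/4
(x_1 <-> x_2) <-> x_1 = 3/4 <-> 3/4 = 1
x_2 <-> ((x_1 <-> x_2) <-> x_1) = 1/2 <-> 1 = 1/2
x_1 <-> x_2 = 3/4 <-> 1/2 = 3/4
(x_2 <-> ((x_1 <-> x_2) <-> x_1)) <-> (x_1 <-> x_2) = 1/2 <-> 3/4 = 3/4
(x_1 <-> (x_1 -> x_2)) <-> ((x_2 <-> ((x_1 <-> x_2) <-> x_1)) <-> (x_1 <-> x_2)) = 1 <-> 3/4 = 3/4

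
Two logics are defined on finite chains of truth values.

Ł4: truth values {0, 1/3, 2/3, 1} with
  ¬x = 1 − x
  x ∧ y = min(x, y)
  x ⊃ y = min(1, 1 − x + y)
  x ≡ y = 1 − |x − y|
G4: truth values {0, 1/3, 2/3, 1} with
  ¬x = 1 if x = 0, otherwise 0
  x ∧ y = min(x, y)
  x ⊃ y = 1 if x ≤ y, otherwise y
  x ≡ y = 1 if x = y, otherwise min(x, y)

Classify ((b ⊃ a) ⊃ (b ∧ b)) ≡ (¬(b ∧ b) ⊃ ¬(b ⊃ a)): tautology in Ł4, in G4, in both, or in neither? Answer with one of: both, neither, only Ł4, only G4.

In Ł4: every assignment gives 1 — tautology.
In G4: at a = 1/3, b = 1/3 the value is 1/3 — not a tautology.

only Ł4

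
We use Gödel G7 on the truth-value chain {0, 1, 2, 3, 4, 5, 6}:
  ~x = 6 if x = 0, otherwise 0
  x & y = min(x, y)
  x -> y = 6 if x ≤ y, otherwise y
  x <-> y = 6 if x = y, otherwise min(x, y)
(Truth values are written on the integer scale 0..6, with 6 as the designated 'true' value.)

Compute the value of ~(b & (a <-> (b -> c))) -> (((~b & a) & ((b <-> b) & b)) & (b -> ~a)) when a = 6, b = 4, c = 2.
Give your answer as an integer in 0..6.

6

b -> c = 4 -> 2 = 2
a <-> (b -> c) = 6 <-> 2 = 2
b & (a <-> (b -> c)) = 4 & 2 = 2
~(b & (a <-> (b -> c))) = ~2 = 0
~b = ~4 = 0
~b & a = 0 & 6 = 0
b <-> b = 4 <-> 4 = 6
(b <-> b) & b = 6 & 4 = 4
(~b & a) & ((b <-> b) & b) = 0 & 4 = 0
~a = ~6 = 0
b -> ~a = 4 -> 0 = 0
((~b & a) & ((b <-> b) & b)) & (b -> ~a) = 0 & 0 = 0
~(b & (a <-> (b -> c))) -> (((~b & a) & ((b <-> b) & b)) & (b -> ~a)) = 0 -> 0 = 6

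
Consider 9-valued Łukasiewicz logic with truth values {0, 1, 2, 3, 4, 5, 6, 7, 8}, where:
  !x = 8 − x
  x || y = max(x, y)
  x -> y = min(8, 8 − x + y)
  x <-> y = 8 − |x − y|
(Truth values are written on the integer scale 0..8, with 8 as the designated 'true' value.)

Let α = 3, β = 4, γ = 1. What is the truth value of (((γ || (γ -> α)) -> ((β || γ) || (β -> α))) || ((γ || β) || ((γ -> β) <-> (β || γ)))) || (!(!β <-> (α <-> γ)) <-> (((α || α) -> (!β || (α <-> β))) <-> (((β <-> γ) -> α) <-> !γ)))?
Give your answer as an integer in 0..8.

γ -> α = 1 -> 3 = 8
γ || (γ -> α) = 1 || 8 = 8
β || γ = 4 || 1 = 4
β -> α = 4 -> 3 = 7
(β || γ) || (β -> α) = 4 || 7 = 7
(γ || (γ -> α)) -> ((β || γ) || (β -> α)) = 8 -> 7 = 7
γ || β = 1 || 4 = 4
γ -> β = 1 -> 4 = 8
β || γ = 4 || 1 = 4
(γ -> β) <-> (β || γ) = 8 <-> 4 = 4
(γ || β) || ((γ -> β) <-> (β || γ)) = 4 || 4 = 4
((γ || (γ -> α)) -> ((β || γ) || (β -> α))) || ((γ || β) || ((γ -> β) <-> (β || γ))) = 7 || 4 = 7
!β = !4 = 4
α <-> γ = 3 <-> 1 = 6
!β <-> (α <-> γ) = 4 <-> 6 = 6
!(!β <-> (α <-> γ)) = !6 = 2
α || α = 3 || 3 = 3
!β = !4 = 4
α <-> β = 3 <-> 4 = 7
!β || (α <-> β) = 4 || 7 = 7
(α || α) -> (!β || (α <-> β)) = 3 -> 7 = 8
β <-> γ = 4 <-> 1 = 5
(β <-> γ) -> α = 5 -> 3 = 6
!γ = !1 = 7
((β <-> γ) -> α) <-> !γ = 6 <-> 7 = 7
((α || α) -> (!β || (α <-> β))) <-> (((β <-> γ) -> α) <-> !γ) = 8 <-> 7 = 7
!(!β <-> (α <-> γ)) <-> (((α || α) -> (!β || (α <-> β))) <-> (((β <-> γ) -> α) <-> !γ)) = 2 <-> 7 = 3
(((γ || (γ -> α)) -> ((β || γ) || (β -> α))) || ((γ || β) || ((γ -> β) <-> (β || γ)))) || (!(!β <-> (α <-> γ)) <-> (((α || α) -> (!β || (α <-> β))) <-> (((β <-> γ) -> α) <-> !γ))) = 7 || 3 = 7

7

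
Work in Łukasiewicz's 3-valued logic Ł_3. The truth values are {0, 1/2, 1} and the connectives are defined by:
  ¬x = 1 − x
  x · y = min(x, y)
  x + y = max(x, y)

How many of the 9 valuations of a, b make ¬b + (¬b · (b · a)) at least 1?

a = 0, b = 0 ↦ 1  ≥
a = 0, b = 1/2 ↦ 1/2  <
a = 0, b = 1 ↦ 0  <
a = 1/2, b = 0 ↦ 1  ≥
a = 1/2, b = 1/2 ↦ 1/2  <
a = 1/2, b = 1 ↦ 0  <
a = 1, b = 0 ↦ 1  ≥
a = 1, b = 1/2 ↦ 1/2  <
a = 1, b = 1 ↦ 0  <
So 3 of the 9 assignments meet the threshold.

3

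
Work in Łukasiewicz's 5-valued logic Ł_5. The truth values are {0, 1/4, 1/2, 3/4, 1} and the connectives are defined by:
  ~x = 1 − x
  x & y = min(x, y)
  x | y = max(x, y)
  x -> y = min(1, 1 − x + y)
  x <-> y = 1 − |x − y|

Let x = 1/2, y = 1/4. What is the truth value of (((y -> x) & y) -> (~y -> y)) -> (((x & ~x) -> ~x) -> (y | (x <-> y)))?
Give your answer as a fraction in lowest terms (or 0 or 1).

3/4

y -> x = 1/4 -> 1/2 = 1
(y -> x) & y = 1 & 1/4 = 1/4
~y = ~1/4 = 3/4
~y -> y = 3/4 -> 1/4 = 1/2
((y -> x) & y) -> (~y -> y) = 1/4 -> 1/2 = 1
~x = ~1/2 = 1/2
x & ~x = 1/2 & 1/2 = 1/2
~x = ~1/2 = 1/2
(x & ~x) -> ~x = 1/2 -> 1/2 = 1
x <-> y = 1/2 <-> 1/4 = 3/4
y | (x <-> y) = 1/4 | 3/4 = 3/4
((x & ~x) -> ~x) -> (y | (x <-> y)) = 1 -> 3/4 = 3/4
(((y -> x) & y) -> (~y -> y)) -> (((x & ~x) -> ~x) -> (y | (x <-> y))) = 1 -> 3/4 = 3/4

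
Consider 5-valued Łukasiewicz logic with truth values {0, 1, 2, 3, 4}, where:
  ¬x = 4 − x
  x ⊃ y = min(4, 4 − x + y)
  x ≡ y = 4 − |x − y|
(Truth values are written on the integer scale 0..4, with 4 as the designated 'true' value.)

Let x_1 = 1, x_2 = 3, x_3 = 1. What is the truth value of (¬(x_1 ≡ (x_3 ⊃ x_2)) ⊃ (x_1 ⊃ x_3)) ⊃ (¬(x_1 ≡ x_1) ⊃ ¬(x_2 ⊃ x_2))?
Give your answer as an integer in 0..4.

x_3 ⊃ x_2 = 1 ⊃ 3 = 4
x_1 ≡ (x_3 ⊃ x_2) = 1 ≡ 4 = 1
¬(x_1 ≡ (x_3 ⊃ x_2)) = ¬1 = 3
x_1 ⊃ x_3 = 1 ⊃ 1 = 4
¬(x_1 ≡ (x_3 ⊃ x_2)) ⊃ (x_1 ⊃ x_3) = 3 ⊃ 4 = 4
x_1 ≡ x_1 = 1 ≡ 1 = 4
¬(x_1 ≡ x_1) = ¬4 = 0
x_2 ⊃ x_2 = 3 ⊃ 3 = 4
¬(x_2 ⊃ x_2) = ¬4 = 0
¬(x_1 ≡ x_1) ⊃ ¬(x_2 ⊃ x_2) = 0 ⊃ 0 = 4
(¬(x_1 ≡ (x_3 ⊃ x_2)) ⊃ (x_1 ⊃ x_3)) ⊃ (¬(x_1 ≡ x_1) ⊃ ¬(x_2 ⊃ x_2)) = 4 ⊃ 4 = 4

4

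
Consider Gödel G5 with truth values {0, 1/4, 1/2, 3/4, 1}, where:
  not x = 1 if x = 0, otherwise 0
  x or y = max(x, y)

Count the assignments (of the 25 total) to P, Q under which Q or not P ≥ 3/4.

13

value 1: 9 assignments (counts)
value 3/4: 4 assignments (counts)
value 1/2: 4 assignments
value 1/4: 4 assignments
value 0: 4 assignments
So 13 of the 25 assignments meet the threshold.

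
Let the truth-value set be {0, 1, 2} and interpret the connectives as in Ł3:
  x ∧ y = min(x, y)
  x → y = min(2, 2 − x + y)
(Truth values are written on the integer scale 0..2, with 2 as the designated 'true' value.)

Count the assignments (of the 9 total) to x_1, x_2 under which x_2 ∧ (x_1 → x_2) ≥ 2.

x_1 = 0, x_2 = 0 ↦ 0  <
x_1 = 0, x_2 = 1 ↦ 1  <
x_1 = 0, x_2 = 2 ↦ 2  ≥
x_1 = 1, x_2 = 0 ↦ 0  <
x_1 = 1, x_2 = 1 ↦ 1  <
x_1 = 1, x_2 = 2 ↦ 2  ≥
x_1 = 2, x_2 = 0 ↦ 0  <
x_1 = 2, x_2 = 1 ↦ 1  <
x_1 = 2, x_2 = 2 ↦ 2  ≥
So 3 of the 9 assignments meet the threshold.

3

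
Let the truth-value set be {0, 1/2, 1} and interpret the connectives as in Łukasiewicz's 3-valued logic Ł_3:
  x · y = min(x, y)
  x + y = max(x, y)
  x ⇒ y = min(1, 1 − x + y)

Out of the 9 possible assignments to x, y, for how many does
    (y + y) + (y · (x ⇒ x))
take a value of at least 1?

3

x = 0, y = 0 ↦ 0  <
x = 0, y = 1/2 ↦ 1/2  <
x = 0, y = 1 ↦ 1  ≥
x = 1/2, y = 0 ↦ 0  <
x = 1/2, y = 1/2 ↦ 1/2  <
x = 1/2, y = 1 ↦ 1  ≥
x = 1, y = 0 ↦ 0  <
x = 1, y = 1/2 ↦ 1/2  <
x = 1, y = 1 ↦ 1  ≥
So 3 of the 9 assignments meet the threshold.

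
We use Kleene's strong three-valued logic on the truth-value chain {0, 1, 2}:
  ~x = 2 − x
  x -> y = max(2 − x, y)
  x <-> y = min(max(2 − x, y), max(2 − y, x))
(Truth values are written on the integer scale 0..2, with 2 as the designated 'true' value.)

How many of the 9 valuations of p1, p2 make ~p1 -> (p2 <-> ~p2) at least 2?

3

p1 = 0, p2 = 0 ↦ 0  <
p1 = 0, p2 = 1 ↦ 1  <
p1 = 0, p2 = 2 ↦ 0  <
p1 = 1, p2 = 0 ↦ 1  <
p1 = 1, p2 = 1 ↦ 1  <
p1 = 1, p2 = 2 ↦ 1  <
p1 = 2, p2 = 0 ↦ 2  ≥
p1 = 2, p2 = 1 ↦ 2  ≥
p1 = 2, p2 = 2 ↦ 2  ≥
So 3 of the 9 assignments meet the threshold.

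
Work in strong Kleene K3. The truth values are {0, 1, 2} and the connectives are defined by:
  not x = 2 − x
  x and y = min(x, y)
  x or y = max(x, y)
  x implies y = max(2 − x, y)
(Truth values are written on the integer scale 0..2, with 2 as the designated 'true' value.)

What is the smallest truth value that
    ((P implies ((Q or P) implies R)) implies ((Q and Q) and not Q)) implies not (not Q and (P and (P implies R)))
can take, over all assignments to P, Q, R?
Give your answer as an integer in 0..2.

1

Take P = 1, Q = 0, R = 0:
Q or P = 0 or 1 = 1
(Q or P) implies R = 1 implies 0 = 1
P implies ((Q or P) implies R) = 1 implies 1 = 1
Q and Q = 0 and 0 = 0
not Q = not 0 = 2
(Q and Q) and not Q = 0 and 2 = 0
(P implies ((Q or P) implies R)) implies ((Q and Q) and not Q) = 1 implies 0 = 1
not Q = not 0 = 2
P implies R = 1 implies 0 = 1
P and (P implies R) = 1 and 1 = 1
not Q and (P and (P implies R)) = 2 and 1 = 1
not (not Q and (P and (P implies R))) = not 1 = 1
((P implies ((Q or P) implies R)) implies ((Q and Q) and not Q)) implies not (not Q and (P and (P implies R))) = 1 implies 1 = 1
No assignment yields a value below 1, so this is the minimum.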